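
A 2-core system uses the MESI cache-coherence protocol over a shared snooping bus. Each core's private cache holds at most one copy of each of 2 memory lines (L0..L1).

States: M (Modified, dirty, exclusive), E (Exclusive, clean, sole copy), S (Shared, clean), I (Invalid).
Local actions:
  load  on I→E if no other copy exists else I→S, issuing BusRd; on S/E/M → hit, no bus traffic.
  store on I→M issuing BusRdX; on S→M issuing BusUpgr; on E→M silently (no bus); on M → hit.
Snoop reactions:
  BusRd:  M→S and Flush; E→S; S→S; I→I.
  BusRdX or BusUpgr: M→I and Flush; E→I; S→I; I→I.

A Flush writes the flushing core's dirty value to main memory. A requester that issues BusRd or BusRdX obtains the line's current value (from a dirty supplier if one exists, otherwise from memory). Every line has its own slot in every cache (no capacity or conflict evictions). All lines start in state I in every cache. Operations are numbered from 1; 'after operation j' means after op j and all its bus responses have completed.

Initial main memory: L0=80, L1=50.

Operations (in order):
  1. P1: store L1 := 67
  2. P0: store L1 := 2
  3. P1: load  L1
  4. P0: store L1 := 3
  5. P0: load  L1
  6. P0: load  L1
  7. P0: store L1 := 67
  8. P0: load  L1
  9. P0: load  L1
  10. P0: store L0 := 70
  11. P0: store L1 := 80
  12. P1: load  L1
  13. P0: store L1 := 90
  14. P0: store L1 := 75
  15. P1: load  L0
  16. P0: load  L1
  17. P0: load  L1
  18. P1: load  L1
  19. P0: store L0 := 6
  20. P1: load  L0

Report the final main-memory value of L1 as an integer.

step 1: P1: store L1 := 67  ⟶  IM  (L1)  txn=BusRdX  M[L1]=50
step 2: P0: store L1 := 2  ⟶  MI  (L1)  txn=BusRdX+Flush  M[L1]=67
step 3: P1: load  L1  ⟶  SS  (L1)  txn=BusRd+Flush  M[L1]=2
step 4: P0: store L1 := 3  ⟶  MI  (L1)  txn=BusUpgr  M[L1]=2
step 5: P0: load  L1  ⟶  MI  (L1)  txn=∅  M[L1]=2
step 6: P0: load  L1  ⟶  MI  (L1)  txn=∅  M[L1]=2
step 7: P0: store L1 := 67  ⟶  MI  (L1)  txn=∅  M[L1]=2
step 8: P0: load  L1  ⟶  MI  (L1)  txn=∅  M[L1]=2
step 9: P0: load  L1  ⟶  MI  (L1)  txn=∅  M[L1]=2
step 10: P0: store L0 := 70  ⟶  MI  (L0)  txn=BusRdX  M[L0]=80
step 11: P0: store L1 := 80  ⟶  MI  (L1)  txn=∅  M[L1]=2
step 12: P1: load  L1  ⟶  SS  (L1)  txn=BusRd+Flush  M[L1]=80
step 13: P0: store L1 := 90  ⟶  MI  (L1)  txn=BusUpgr  M[L1]=80
step 14: P0: store L1 := 75  ⟶  MI  (L1)  txn=∅  M[L1]=80
step 15: P1: load  L0  ⟶  SS  (L0)  txn=BusRd+Flush  M[L0]=70
step 16: P0: load  L1  ⟶  MI  (L1)  txn=∅  M[L1]=80
step 17: P0: load  L1  ⟶  MI  (L1)  txn=∅  M[L1]=80
step 18: P1: load  L1  ⟶  SS  (L1)  txn=BusRd+Flush  M[L1]=75
step 19: P0: store L0 := 6  ⟶  MI  (L0)  txn=BusUpgr  M[L0]=70
step 20: P1: load  L0  ⟶  SS  (L0)  txn=BusRd+Flush  M[L0]=6

memory[L1] = 75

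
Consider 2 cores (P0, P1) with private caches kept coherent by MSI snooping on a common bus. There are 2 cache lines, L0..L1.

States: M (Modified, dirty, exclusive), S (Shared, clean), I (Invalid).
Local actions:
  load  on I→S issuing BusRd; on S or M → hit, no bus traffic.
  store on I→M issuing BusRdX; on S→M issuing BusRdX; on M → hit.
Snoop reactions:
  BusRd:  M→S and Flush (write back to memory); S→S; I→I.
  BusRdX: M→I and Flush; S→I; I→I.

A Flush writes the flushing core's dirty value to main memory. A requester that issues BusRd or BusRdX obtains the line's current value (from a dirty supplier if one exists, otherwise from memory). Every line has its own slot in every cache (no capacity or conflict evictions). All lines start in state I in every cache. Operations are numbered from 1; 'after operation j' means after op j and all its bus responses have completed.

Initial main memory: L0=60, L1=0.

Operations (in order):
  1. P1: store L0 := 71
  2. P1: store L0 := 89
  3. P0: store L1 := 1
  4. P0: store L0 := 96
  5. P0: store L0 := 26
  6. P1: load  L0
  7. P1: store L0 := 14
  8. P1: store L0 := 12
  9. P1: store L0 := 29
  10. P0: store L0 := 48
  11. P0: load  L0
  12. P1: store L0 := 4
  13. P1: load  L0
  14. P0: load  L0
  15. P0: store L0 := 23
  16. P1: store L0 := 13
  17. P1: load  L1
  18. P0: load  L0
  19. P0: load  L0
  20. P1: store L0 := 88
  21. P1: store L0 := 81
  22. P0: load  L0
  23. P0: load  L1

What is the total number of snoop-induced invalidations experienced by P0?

step 1: P1: store L0 := 71  ⟶  IM  (L0)  txn=BusRdX  M[L0]=60
step 2: P1: store L0 := 89  ⟶  IM  (L0)  txn=∅  M[L0]=60
step 3: P0: store L1 := 1  ⟶  MI  (L1)  txn=BusRdX  M[L1]=0
step 4: P0: store L0 := 96  ⟶  MI  (L0)  txn=BusRdX+Flush  M[L0]=89
step 5: P0: store L0 := 26  ⟶  MI  (L0)  txn=∅  M[L0]=89
step 6: P1: load  L0  ⟶  SS  (L0)  txn=BusRd+Flush  M[L0]=26
step 7: P1: store L0 := 14  ⟶  IM  (L0)  txn=BusRdX  M[L0]=26
step 8: P1: store L0 := 12  ⟶  IM  (L0)  txn=∅  M[L0]=26
step 9: P1: store L0 := 29  ⟶  IM  (L0)  txn=∅  M[L0]=26
step 10: P0: store L0 := 48  ⟶  MI  (L0)  txn=BusRdX+Flush  M[L0]=29
step 11: P0: load  L0  ⟶  MI  (L0)  txn=∅  M[L0]=29
step 12: P1: store L0 := 4  ⟶  IM  (L0)  txn=BusRdX+Flush  M[L0]=48
step 13: P1: load  L0  ⟶  IM  (L0)  txn=∅  M[L0]=48
step 14: P0: load  L0  ⟶  SS  (L0)  txn=BusRd+Flush  M[L0]=4
step 15: P0: store L0 := 23  ⟶  MI  (L0)  txn=BusRdX  M[L0]=4
step 16: P1: store L0 := 13  ⟶  IM  (L0)  txn=BusRdX+Flush  M[L0]=23
step 17: P1: load  L1  ⟶  SS  (L1)  txn=BusRd+Flush  M[L1]=1
step 18: P0: load  L0  ⟶  SS  (L0)  txn=BusRd+Flush  M[L0]=13
step 19: P0: load  L0  ⟶  SS  (L0)  txn=∅  M[L0]=13
step 20: P1: store L0 := 88  ⟶  IM  (L0)  txn=BusRdX  M[L0]=13
step 21: P1: store L0 := 81  ⟶  IM  (L0)  txn=∅  M[L0]=13
step 22: P0: load  L0  ⟶  SS  (L0)  txn=BusRd+Flush  M[L0]=81
step 23: P0: load  L1  ⟶  SS  (L1)  txn=∅  M[L1]=1

invalidations = 4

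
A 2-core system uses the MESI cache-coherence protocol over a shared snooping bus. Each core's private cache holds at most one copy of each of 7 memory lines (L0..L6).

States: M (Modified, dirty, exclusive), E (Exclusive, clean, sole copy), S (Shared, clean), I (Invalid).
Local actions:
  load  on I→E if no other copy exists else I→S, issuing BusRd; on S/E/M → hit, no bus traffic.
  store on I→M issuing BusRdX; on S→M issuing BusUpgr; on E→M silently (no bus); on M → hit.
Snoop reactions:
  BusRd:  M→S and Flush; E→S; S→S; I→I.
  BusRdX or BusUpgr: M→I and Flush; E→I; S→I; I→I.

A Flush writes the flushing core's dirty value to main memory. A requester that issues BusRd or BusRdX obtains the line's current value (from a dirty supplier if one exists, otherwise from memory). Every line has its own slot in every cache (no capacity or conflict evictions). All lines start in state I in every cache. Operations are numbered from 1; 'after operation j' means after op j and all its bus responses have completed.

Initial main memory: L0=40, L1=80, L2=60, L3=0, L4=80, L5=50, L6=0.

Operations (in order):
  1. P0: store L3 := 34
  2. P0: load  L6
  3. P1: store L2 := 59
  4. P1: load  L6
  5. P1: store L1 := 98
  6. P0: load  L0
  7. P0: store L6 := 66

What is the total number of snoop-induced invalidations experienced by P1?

[1] P0: store L3 := 34 | P0:M(34), P1:I | bus: BusRdX
[2] P0: load  L6 | P0:E(0), P1:I | bus: BusRd
[3] P1: store L2 := 59 | P0:I, P1:M(59) | bus: BusRdX
[4] P1: load  L6 | P0:S(0), P1:S(0) | bus: BusRd
[5] P1: store L1 := 98 | P0:I, P1:M(98) | bus: BusRdX
[6] P0: load  L0 | P0:E(40), P1:I | bus: BusRd
[7] P0: store L6 := 66 | P0:M(66), P1:I | bus: BusUpgr

invalidations = 1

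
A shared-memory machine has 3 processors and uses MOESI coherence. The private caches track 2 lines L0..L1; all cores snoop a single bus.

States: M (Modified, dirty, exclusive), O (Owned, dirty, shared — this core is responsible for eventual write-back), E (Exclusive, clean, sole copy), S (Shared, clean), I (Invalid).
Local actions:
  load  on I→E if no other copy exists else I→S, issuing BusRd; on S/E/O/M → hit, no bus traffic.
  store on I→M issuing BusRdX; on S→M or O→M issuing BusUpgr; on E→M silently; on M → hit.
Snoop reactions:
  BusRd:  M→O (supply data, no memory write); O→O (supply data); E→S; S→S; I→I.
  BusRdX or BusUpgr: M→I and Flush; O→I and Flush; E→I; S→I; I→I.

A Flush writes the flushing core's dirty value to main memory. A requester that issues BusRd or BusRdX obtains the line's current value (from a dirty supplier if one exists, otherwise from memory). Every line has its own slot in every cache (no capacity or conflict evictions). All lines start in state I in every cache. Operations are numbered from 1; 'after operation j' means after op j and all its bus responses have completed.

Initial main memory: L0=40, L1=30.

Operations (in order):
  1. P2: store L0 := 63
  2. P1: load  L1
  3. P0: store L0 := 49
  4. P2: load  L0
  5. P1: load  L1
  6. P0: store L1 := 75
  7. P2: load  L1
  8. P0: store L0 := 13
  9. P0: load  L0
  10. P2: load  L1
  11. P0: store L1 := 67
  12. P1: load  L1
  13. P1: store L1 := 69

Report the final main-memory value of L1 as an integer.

memory[L1] = 67

  op1 P2: store L0 := 63 → I/I/M on L0; bus BusRdX; mem=40
  op2 P1: load  L1 → I/E/I on L1; bus BusRd; mem=30
  op3 P0: store L0 := 49 → M/I/I on L0; bus BusRdX Flush; mem=63
  op4 P2: load  L0 → O/I/S on L0; bus BusRd; mem=63
  op5 P1: load  L1 → I/E/I on L1; bus (none); mem=30
  op6 P0: store L1 := 75 → M/I/I on L1; bus BusRdX; mem=30
  op7 P2: load  L1 → O/I/S on L1; bus BusRd; mem=30
  op8 P0: store L0 := 13 → M/I/I on L0; bus BusUpgr; mem=63
  op9 P0: load  L0 → M/I/I on L0; bus (none); mem=63
  op10 P2: load  L1 → O/I/S on L1; bus (none); mem=30
  op11 P0: store L1 := 67 → M/I/I on L1; bus BusUpgr; mem=30
  op12 P1: load  L1 → O/S/I on L1; bus BusRd; mem=30
  op13 P1: store L1 := 69 → I/M/I on L1; bus BusUpgr Flush; mem=67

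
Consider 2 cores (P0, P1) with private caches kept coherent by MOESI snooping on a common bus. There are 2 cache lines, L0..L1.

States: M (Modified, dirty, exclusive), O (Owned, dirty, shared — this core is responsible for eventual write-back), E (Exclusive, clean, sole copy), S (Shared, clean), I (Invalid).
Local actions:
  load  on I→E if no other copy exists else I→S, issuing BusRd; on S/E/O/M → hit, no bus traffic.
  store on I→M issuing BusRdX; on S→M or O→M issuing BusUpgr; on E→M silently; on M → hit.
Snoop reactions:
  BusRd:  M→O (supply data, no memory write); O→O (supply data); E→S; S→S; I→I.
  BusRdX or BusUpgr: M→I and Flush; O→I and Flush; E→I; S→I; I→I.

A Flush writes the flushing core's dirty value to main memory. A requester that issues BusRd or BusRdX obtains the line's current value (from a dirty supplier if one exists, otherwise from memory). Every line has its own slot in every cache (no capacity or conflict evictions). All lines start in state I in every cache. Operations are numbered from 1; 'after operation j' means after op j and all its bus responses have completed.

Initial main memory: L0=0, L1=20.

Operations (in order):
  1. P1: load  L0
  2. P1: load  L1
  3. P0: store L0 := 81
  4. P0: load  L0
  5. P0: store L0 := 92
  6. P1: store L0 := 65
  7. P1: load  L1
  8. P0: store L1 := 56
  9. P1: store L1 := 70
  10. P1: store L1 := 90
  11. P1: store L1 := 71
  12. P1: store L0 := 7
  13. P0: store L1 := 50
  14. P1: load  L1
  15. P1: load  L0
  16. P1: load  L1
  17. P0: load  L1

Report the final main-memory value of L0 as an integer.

memory[L0] = 92

[1] P1: load  L0 | P0:I, P1:E(0) | bus: BusRd
[2] P1: load  L1 | P0:I, P1:E(20) | bus: BusRd
[3] P0: store L0 := 81 | P0:M(81), P1:I | bus: BusRdX
[4] P0: load  L0 | P0:M(81), P1:I | bus: none
[5] P0: store L0 := 92 | P0:M(92), P1:I | bus: none
[6] P1: store L0 := 65 | P0:I, P1:M(65) | bus: BusRdX,Flush
[7] P1: load  L1 | P0:I, P1:E(20) | bus: none
[8] P0: store L1 := 56 | P0:M(56), P1:I | bus: BusRdX
[9] P1: store L1 := 70 | P0:I, P1:M(70) | bus: BusRdX,Flush
[10] P1: store L1 := 90 | P0:I, P1:M(90) | bus: none
[11] P1: store L1 := 71 | P0:I, P1:M(71) | bus: none
[12] P1: store L0 := 7 | P0:I, P1:M(7) | bus: none
[13] P0: store L1 := 50 | P0:M(50), P1:I | bus: BusRdX,Flush
[14] P1: load  L1 | P0:O(50), P1:S(50) | bus: BusRd
[15] P1: load  L0 | P0:I, P1:M(7) | bus: none
[16] P1: load  L1 | P0:O(50), P1:S(50) | bus: none
[17] P0: load  L1 | P0:O(50), P1:S(50) | bus: none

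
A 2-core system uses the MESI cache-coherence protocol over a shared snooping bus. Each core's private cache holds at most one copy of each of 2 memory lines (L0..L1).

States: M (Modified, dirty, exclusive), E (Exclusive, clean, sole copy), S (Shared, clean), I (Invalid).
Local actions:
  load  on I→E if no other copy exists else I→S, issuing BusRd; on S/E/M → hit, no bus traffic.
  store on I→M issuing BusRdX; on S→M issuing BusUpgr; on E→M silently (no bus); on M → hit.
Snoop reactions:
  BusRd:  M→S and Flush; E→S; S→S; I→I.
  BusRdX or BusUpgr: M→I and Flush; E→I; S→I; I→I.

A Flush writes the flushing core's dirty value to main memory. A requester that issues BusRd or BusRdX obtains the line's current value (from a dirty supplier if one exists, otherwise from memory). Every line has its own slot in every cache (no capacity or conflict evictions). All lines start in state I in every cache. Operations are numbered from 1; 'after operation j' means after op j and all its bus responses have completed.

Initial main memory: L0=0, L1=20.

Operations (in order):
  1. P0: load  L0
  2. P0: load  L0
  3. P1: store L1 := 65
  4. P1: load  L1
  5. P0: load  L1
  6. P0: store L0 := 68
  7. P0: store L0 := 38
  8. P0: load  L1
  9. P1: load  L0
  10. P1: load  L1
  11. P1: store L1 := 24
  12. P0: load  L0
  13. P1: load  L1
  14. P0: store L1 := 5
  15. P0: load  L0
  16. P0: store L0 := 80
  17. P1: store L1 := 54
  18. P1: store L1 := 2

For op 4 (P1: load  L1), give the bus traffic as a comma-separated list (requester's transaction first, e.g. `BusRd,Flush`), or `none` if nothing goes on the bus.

[1] P0: load  L0 | P0:E(0), P1:I | bus: BusRd
[2] P0: load  L0 | P0:E(0), P1:I | bus: none
[3] P1: store L1 := 65 | P0:I, P1:M(65) | bus: BusRdX
[4] P1: load  L1 | P0:I, P1:M(65) | bus: none
[5] P0: load  L1 | P0:S(65), P1:S(65) | bus: BusRd,Flush
[6] P0: store L0 := 68 | P0:M(68), P1:I | bus: none
[7] P0: store L0 := 38 | P0:M(38), P1:I | bus: none
[8] P0: load  L1 | P0:S(65), P1:S(65) | bus: none
[9] P1: load  L0 | P0:S(38), P1:S(38) | bus: BusRd,Flush
[10] P1: load  L1 | P0:S(65), P1:S(65) | bus: none
[11] P1: store L1 := 24 | P0:I, P1:M(24) | bus: BusUpgr
[12] P0: load  L0 | P0:S(38), P1:S(38) | bus: none
[13] P1: load  L1 | P0:I, P1:M(24) | bus: none
[14] P0: store L1 := 5 | P0:M(5), P1:I | bus: BusRdX,Flush
[15] P0: load  L0 | P0:S(38), P1:S(38) | bus: none
[16] P0: store L0 := 80 | P0:M(80), P1:I | bus: BusUpgr
[17] P1: store L1 := 54 | P0:I, P1:M(54) | bus: BusRdX,Flush
[18] P1: store L1 := 2 | P0:I, P1:M(2) | bus: none

bus = none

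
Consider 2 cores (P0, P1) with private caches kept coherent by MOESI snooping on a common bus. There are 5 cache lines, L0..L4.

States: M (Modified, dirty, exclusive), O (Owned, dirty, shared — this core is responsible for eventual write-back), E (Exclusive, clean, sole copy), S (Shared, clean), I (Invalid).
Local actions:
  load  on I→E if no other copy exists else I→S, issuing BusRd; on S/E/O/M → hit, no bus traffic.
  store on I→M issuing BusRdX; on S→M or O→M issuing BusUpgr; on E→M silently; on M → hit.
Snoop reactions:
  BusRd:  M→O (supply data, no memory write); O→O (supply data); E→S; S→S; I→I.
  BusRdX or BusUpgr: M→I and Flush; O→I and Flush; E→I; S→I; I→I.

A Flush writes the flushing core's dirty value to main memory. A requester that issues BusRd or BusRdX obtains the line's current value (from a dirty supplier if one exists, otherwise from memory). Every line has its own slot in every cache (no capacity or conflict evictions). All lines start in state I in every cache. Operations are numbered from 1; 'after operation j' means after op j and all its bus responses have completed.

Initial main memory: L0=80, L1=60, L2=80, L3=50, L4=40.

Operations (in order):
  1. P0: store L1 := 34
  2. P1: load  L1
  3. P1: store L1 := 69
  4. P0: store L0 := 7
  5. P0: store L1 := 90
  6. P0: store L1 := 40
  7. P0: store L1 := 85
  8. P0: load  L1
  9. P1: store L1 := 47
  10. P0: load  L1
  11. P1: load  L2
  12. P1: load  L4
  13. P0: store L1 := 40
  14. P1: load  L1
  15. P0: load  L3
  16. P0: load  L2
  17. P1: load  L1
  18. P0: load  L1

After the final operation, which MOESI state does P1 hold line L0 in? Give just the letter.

  op1 P0: store L1 := 34 → M/I on L1; bus BusRdX; mem=60
  op2 P1: load  L1 → O/S on L1; bus BusRd; mem=60
  op3 P1: store L1 := 69 → I/M on L1; bus BusUpgr Flush; mem=34
  op4 P0: store L0 := 7 → M/I on L0; bus BusRdX; mem=80
  op5 P0: store L1 := 90 → M/I on L1; bus BusRdX Flush; mem=69
  op6 P0: store L1 := 40 → M/I on L1; bus (none); mem=69
  op7 P0: store L1 := 85 → M/I on L1; bus (none); mem=69
  op8 P0: load  L1 → M/I on L1; bus (none); mem=69
  op9 P1: store L1 := 47 → I/M on L1; bus BusRdX Flush; mem=85
  op10 P0: load  L1 → S/O on L1; bus BusRd; mem=85
  op11 P1: load  L2 → I/E on L2; bus BusRd; mem=80
  op12 P1: load  L4 → I/E on L4; bus BusRd; mem=40
  op13 P0: store L1 := 40 → M/I on L1; bus BusUpgr Flush; mem=47
  op14 P1: load  L1 → O/S on L1; bus BusRd; mem=47
  op15 P0: load  L3 → E/I on L3; bus BusRd; mem=50
  op16 P0: load  L2 → S/S on L2; bus BusRd; mem=80
  op17 P1: load  L1 → O/S on L1; bus (none); mem=47
  op18 P0: load  L1 → O/S on L1; bus (none); mem=47

state = I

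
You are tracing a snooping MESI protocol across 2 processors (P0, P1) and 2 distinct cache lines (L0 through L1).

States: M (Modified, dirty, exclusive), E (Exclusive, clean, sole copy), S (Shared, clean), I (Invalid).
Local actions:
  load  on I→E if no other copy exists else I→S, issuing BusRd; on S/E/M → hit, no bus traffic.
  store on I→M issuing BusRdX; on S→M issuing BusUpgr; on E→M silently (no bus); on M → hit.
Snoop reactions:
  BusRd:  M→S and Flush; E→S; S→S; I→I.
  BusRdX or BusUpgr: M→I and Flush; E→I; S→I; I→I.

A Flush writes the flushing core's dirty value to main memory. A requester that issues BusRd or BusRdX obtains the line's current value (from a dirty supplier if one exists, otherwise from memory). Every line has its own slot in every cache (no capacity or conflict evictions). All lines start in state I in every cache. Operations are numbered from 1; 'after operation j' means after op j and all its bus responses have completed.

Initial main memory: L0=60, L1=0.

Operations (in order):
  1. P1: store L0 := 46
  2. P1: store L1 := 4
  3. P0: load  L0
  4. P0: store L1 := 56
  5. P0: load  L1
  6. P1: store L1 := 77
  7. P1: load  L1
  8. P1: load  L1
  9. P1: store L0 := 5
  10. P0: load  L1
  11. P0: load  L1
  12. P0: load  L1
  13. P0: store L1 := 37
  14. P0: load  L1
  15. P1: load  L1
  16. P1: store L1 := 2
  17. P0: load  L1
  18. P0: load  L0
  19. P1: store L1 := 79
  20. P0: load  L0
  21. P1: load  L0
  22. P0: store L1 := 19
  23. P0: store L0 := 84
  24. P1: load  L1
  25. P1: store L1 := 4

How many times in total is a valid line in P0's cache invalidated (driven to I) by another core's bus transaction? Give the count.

[1] P1: store L0 := 46 | P0:I, P1:M(46) | bus: BusRdX
[2] P1: store L1 := 4 | P0:I, P1:M(4) | bus: BusRdX
[3] P0: load  L0 | P0:S(46), P1:S(46) | bus: BusRd,Flush
[4] P0: store L1 := 56 | P0:M(56), P1:I | bus: BusRdX,Flush
[5] P0: load  L1 | P0:M(56), P1:I | bus: none
[6] P1: store L1 := 77 | P0:I, P1:M(77) | bus: BusRdX,Flush
[7] P1: load  L1 | P0:I, P1:M(77) | bus: none
[8] P1: load  L1 | P0:I, P1:M(77) | bus: none
[9] P1: store L0 := 5 | P0:I, P1:M(5) | bus: BusUpgr
[10] P0: load  L1 | P0:S(77), P1:S(77) | bus: BusRd,Flush
[11] P0: load  L1 | P0:S(77), P1:S(77) | bus: none
[12] P0: load  L1 | P0:S(77), P1:S(77) | bus: none
[13] P0: store L1 := 37 | P0:M(37), P1:I | bus: BusUpgr
[14] P0: load  L1 | P0:M(37), P1:I | bus: none
[15] P1: load  L1 | P0:S(37), P1:S(37) | bus: BusRd,Flush
[16] P1: store L1 := 2 | P0:I, P1:M(2) | bus: BusUpgr
[17] P0: load  L1 | P0:S(2), P1:S(2) | bus: BusRd,Flush
[18] P0: load  L0 | P0:S(5), P1:S(5) | bus: BusRd,Flush
[19] P1: store L1 := 79 | P0:I, P1:M(79) | bus: BusUpgr
[20] P0: load  L0 | P0:S(5), P1:S(5) | bus: none
[21] P1: load  L0 | P0:S(5), P1:S(5) | bus: none
[22] P0: store L1 := 19 | P0:M(19), P1:I | bus: BusRdX,Flush
[23] P0: store L0 := 84 | P0:M(84), P1:I | bus: BusUpgr
[24] P1: load  L1 | P0:S(19), P1:S(19) | bus: BusRd,Flush
[25] P1: store L1 := 4 | P0:I, P1:M(4) | bus: BusUpgr

invalidations = 5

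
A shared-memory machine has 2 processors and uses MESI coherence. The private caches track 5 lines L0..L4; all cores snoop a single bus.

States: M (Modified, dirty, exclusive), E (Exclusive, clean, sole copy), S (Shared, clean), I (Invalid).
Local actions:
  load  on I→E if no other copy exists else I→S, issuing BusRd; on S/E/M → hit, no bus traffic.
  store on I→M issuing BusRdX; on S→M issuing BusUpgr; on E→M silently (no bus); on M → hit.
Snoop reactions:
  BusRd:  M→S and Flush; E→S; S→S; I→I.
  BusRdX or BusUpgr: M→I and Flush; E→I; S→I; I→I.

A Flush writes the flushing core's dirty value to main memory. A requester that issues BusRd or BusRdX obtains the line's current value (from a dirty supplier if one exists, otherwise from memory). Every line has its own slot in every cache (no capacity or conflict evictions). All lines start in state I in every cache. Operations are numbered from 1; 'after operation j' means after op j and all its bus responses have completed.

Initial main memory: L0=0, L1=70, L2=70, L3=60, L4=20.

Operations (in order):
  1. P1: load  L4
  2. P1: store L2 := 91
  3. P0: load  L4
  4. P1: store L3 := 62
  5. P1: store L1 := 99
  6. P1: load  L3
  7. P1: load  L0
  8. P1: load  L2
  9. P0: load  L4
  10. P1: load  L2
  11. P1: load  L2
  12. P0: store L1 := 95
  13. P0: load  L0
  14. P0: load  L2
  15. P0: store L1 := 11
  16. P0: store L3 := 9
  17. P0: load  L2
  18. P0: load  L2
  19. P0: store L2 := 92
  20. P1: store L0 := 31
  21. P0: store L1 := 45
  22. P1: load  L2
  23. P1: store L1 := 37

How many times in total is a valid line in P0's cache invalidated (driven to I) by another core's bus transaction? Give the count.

invalidations = 2

[1] P1: load  L4 | P0:I, P1:E(20) | bus: BusRd
[2] P1: store L2 := 91 | P0:I, P1:M(91) | bus: BusRdX
[3] P0: load  L4 | P0:S(20), P1:S(20) | bus: BusRd
[4] P1: store L3 := 62 | P0:I, P1:M(62) | bus: BusRdX
[5] P1: store L1 := 99 | P0:I, P1:M(99) | bus: BusRdX
[6] P1: load  L3 | P0:I, P1:M(62) | bus: none
[7] P1: load  L0 | P0:I, P1:E(0) | bus: BusRd
[8] P1: load  L2 | P0:I, P1:M(91) | bus: none
[9] P0: load  L4 | P0:S(20), P1:S(20) | bus: none
[10] P1: load  L2 | P0:I, P1:M(91) | bus: none
[11] P1: load  L2 | P0:I, P1:M(91) | bus: none
[12] P0: store L1 := 95 | P0:M(95), P1:I | bus: BusRdX,Flush
[13] P0: load  L0 | P0:S(0), P1:S(0) | bus: BusRd
[14] P0: load  L2 | P0:S(91), P1:S(91) | bus: BusRd,Flush
[15] P0: store L1 := 11 | P0:M(11), P1:I | bus: none
[16] P0: store L3 := 9 | P0:M(9), P1:I | bus: BusRdX,Flush
[17] P0: load  L2 | P0:S(91), P1:S(91) | bus: none
[18] P0: load  L2 | P0:S(91), P1:S(91) | bus: none
[19] P0: store L2 := 92 | P0:M(92), P1:I | bus: BusUpgr
[20] P1: store L0 := 31 | P0:I, P1:M(31) | bus: BusUpgr
[21] P0: store L1 := 45 | P0:M(45), P1:I | bus: none
[22] P1: load  L2 | P0:S(92), P1:S(92) | bus: BusRd,Flush
[23] P1: store L1 := 37 | P0:I, P1:M(37) | bus: BusRdX,Flush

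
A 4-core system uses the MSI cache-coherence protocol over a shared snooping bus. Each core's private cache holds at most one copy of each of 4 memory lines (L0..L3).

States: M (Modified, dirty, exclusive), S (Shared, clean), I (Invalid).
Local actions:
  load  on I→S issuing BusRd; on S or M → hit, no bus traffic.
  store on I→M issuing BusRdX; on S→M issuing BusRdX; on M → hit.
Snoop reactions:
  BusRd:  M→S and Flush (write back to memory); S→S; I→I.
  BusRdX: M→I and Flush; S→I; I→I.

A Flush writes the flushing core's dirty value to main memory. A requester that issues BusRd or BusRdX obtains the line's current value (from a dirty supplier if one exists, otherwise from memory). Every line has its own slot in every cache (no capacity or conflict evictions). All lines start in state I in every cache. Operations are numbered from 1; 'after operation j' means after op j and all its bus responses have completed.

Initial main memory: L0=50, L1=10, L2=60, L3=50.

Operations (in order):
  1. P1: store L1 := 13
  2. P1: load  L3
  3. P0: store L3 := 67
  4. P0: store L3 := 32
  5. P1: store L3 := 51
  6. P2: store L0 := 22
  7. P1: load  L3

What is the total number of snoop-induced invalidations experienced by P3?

invalidations = 0

step 1: P1: store L1 := 13  ⟶  IMII  (L1)  txn=BusRdX  M[L1]=10
step 2: P1: load  L3  ⟶  ISII  (L3)  txn=BusRd  M[L3]=50
step 3: P0: store L3 := 67  ⟶  MIII  (L3)  txn=BusRdX  M[L3]=50
step 4: P0: store L3 := 32  ⟶  MIII  (L3)  txn=∅  M[L3]=50
step 5: P1: store L3 := 51  ⟶  IMII  (L3)  txn=BusRdX+Flush  M[L3]=32
step 6: P2: store L0 := 22  ⟶  IIMI  (L0)  txn=BusRdX  M[L0]=50
step 7: P1: load  L3  ⟶  IMII  (L3)  txn=∅  M[L3]=32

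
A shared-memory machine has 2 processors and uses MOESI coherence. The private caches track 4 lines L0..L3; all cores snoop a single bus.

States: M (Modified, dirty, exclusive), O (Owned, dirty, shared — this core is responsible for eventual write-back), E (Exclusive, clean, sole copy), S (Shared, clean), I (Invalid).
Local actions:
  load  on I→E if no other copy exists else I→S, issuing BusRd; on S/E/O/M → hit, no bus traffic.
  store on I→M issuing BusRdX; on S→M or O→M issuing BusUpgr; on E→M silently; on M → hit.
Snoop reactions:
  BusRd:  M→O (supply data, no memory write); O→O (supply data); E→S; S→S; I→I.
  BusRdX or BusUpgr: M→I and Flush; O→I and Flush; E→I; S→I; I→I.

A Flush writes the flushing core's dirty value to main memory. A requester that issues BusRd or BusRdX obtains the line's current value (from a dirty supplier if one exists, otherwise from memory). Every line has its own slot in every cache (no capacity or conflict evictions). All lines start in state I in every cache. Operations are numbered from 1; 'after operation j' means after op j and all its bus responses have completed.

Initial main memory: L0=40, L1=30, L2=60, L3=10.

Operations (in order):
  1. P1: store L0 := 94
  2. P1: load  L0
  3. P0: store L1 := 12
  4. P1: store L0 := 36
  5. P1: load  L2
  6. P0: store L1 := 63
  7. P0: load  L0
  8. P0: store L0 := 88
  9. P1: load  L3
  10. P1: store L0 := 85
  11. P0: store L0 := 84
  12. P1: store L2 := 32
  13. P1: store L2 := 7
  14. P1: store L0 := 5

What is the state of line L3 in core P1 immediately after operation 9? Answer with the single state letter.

step 1: P1: store L0 := 94  ⟶  IM  (L0)  txn=BusRdX  M[L0]=40
step 2: P1: load  L0  ⟶  IM  (L0)  txn=∅  M[L0]=40
step 3: P0: store L1 := 12  ⟶  MI  (L1)  txn=BusRdX  M[L1]=30
step 4: P1: store L0 := 36  ⟶  IM  (L0)  txn=∅  M[L0]=40
step 5: P1: load  L2  ⟶  IE  (L2)  txn=BusRd  M[L2]=60
step 6: P0: store L1 := 63  ⟶  MI  (L1)  txn=∅  M[L1]=30
step 7: P0: load  L0  ⟶  SO  (L0)  txn=BusRd  M[L0]=40
step 8: P0: store L0 := 88  ⟶  MI  (L0)  txn=BusUpgr+Flush  M[L0]=36
step 9: P1: load  L3  ⟶  IE  (L3)  txn=BusRd  M[L3]=10
step 10: P1: store L0 := 85  ⟶  IM  (L0)  txn=BusRdX+Flush  M[L0]=88
step 11: P0: store L0 := 84  ⟶  MI  (L0)  txn=BusRdX+Flush  M[L0]=85
step 12: P1: store L2 := 32  ⟶  IM  (L2)  txn=∅  M[L2]=60
step 13: P1: store L2 := 7  ⟶  IM  (L2)  txn=∅  M[L2]=60
step 14: P1: store L0 := 5  ⟶  IM  (L0)  txn=BusRdX+Flush  M[L0]=84

state = E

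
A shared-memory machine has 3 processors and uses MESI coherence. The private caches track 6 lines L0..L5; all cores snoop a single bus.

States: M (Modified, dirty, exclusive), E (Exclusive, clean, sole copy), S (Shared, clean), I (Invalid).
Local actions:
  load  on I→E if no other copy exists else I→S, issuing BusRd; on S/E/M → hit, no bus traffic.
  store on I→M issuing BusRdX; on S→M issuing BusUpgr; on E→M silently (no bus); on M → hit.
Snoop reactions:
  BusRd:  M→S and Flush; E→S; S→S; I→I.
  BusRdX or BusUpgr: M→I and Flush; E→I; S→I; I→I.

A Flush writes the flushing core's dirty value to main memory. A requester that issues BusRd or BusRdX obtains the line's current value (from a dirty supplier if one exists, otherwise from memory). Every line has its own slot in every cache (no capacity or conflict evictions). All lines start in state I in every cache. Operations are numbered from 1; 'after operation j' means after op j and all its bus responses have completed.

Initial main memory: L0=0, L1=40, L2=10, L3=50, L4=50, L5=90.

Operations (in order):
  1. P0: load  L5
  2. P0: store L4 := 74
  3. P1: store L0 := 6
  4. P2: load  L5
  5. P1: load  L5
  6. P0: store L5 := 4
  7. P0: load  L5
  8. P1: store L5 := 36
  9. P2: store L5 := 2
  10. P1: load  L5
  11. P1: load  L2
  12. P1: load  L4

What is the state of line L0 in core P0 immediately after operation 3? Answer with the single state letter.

state = I

1. P0: load  L5  bus=[BusRd]  L5: P0=E P1=I P2=I  mem[L5]=90
2. P0: store L4 := 74  bus=[BusRdX]  L4: P0=M P1=I P2=I  mem[L4]=50
3. P1: store L0 := 6  bus=[BusRdX]  L0: P0=I P1=M P2=I  mem[L0]=0
4. P2: load  L5  bus=[BusRd]  L5: P0=S P1=I P2=S  mem[L5]=90
5. P1: load  L5  bus=[BusRd]  L5: P0=S P1=S P2=S  mem[L5]=90
6. P0: store L5 := 4  bus=[BusUpgr]  L5: P0=M P1=I P2=I  mem[L5]=90
7. P0: load  L5  bus=[-]  L5: P0=M P1=I P2=I  mem[L5]=90
8. P1: store L5 := 36  bus=[BusRdX,Flush]  L5: P0=I P1=M P2=I  mem[L5]=4
9. P2: store L5 := 2  bus=[BusRdX,Flush]  L5: P0=I P1=I P2=M  mem[L5]=36
10. P1: load  L5  bus=[BusRd,Flush]  L5: P0=I P1=S P2=S  mem[L5]=2
11. P1: load  L2  bus=[BusRd]  L2: P0=I P1=E P2=I  mem[L2]=10
12. P1: load  L4  bus=[BusRd,Flush]  L4: P0=S P1=S P2=I  mem[L4]=74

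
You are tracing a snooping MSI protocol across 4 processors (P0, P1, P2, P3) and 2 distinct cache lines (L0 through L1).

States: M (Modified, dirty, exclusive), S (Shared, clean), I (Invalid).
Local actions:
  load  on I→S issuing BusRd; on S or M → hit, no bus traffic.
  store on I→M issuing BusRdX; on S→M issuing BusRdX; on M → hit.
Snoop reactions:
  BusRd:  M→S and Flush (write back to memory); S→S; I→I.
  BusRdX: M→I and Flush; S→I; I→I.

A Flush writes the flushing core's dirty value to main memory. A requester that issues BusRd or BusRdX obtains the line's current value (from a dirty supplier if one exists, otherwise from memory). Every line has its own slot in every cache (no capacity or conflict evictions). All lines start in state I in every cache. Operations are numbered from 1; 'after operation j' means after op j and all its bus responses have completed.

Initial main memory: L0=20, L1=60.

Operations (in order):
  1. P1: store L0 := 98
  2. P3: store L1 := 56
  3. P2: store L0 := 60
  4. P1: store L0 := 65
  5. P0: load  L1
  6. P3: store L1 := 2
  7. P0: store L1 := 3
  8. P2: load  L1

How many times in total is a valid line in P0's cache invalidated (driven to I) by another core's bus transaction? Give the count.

invalidations = 1

  op1 P1: store L0 := 98 → I/M/I/I on L0; bus BusRdX; mem=20
  op2 P3: store L1 := 56 → I/I/I/M on L1; bus BusRdX; mem=60
  op3 P2: store L0 := 60 → I/I/M/I on L0; bus BusRdX Flush; mem=98
  op4 P1: store L0 := 65 → I/M/I/I on L0; bus BusRdX Flush; mem=60
  op5 P0: load  L1 → S/I/I/S on L1; bus BusRd Flush; mem=56
  op6 P3: store L1 := 2 → I/I/I/M on L1; bus BusRdX; mem=56
  op7 P0: store L1 := 3 → M/I/I/I on L1; bus BusRdX Flush; mem=2
  op8 P2: load  L1 → S/I/S/I on L1; bus BusRd Flush; mem=3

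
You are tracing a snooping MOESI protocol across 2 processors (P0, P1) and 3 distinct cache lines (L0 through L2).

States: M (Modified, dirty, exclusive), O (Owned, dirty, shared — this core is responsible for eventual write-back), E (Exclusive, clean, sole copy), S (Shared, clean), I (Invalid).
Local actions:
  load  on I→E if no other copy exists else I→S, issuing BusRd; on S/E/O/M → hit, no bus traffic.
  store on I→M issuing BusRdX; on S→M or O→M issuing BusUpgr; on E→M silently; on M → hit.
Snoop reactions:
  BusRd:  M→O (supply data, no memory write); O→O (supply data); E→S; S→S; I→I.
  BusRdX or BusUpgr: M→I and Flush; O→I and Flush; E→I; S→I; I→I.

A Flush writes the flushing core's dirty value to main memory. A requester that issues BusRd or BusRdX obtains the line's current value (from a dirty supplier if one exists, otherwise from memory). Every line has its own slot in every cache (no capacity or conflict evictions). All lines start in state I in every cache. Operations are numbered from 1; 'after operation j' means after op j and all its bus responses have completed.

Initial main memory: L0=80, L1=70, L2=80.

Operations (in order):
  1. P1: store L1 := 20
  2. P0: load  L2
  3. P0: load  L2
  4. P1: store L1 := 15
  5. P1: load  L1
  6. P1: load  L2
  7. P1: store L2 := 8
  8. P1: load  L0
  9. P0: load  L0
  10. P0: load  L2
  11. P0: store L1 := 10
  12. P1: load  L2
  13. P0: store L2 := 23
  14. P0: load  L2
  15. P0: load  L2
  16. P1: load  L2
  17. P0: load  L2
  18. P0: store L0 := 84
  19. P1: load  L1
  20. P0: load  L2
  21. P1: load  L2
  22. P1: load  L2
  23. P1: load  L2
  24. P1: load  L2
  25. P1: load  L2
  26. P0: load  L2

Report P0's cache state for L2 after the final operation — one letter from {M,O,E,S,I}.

state = O

[1] P1: store L1 := 20 | P0:I, P1:M(20) | bus: BusRdX
[2] P0: load  L2 | P0:E(80), P1:I | bus: BusRd
[3] P0: load  L2 | P0:E(80), P1:I | bus: none
[4] P1: store L1 := 15 | P0:I, P1:M(15) | bus: none
[5] P1: load  L1 | P0:I, P1:M(15) | bus: none
[6] P1: load  L2 | P0:S(80), P1:S(80) | bus: BusRd
[7] P1: store L2 := 8 | P0:I, P1:M(8) | bus: BusUpgr
[8] P1: load  L0 | P0:I, P1:E(80) | bus: BusRd
[9] P0: load  L0 | P0:S(80), P1:S(80) | bus: BusRd
[10] P0: load  L2 | P0:S(8), P1:O(8) | bus: BusRd
[11] P0: store L1 := 10 | P0:M(10), P1:I | bus: BusRdX,Flush
[12] P1: load  L2 | P0:S(8), P1:O(8) | bus: none
[13] P0: store L2 := 23 | P0:M(23), P1:I | bus: BusUpgr,Flush
[14] P0: load  L2 | P0:M(23), P1:I | bus: none
[15] P0: load  L2 | P0:M(23), P1:I | bus: none
[16] P1: load  L2 | P0:O(23), P1:S(23) | bus: BusRd
[17] P0: load  L2 | P0:O(23), P1:S(23) | bus: none
[18] P0: store L0 := 84 | P0:M(84), P1:I | bus: BusUpgr
[19] P1: load  L1 | P0:O(10), P1:S(10) | bus: BusRd
[20] P0: load  L2 | P0:O(23), P1:S(23) | bus: none
[21] P1: load  L2 | P0:O(23), P1:S(23) | bus: none
[22] P1: load  L2 | P0:O(23), P1:S(23) | bus: none
[23] P1: load  L2 | P0:O(23), P1:S(23) | bus: none
[24] P1: load  L2 | P0:O(23), P1:S(23) | bus: none
[25] P1: load  L2 | P0:O(23), P1:S(23) | bus: none
[26] P0: load  L2 | P0:O(23), P1:S(23) | bus: none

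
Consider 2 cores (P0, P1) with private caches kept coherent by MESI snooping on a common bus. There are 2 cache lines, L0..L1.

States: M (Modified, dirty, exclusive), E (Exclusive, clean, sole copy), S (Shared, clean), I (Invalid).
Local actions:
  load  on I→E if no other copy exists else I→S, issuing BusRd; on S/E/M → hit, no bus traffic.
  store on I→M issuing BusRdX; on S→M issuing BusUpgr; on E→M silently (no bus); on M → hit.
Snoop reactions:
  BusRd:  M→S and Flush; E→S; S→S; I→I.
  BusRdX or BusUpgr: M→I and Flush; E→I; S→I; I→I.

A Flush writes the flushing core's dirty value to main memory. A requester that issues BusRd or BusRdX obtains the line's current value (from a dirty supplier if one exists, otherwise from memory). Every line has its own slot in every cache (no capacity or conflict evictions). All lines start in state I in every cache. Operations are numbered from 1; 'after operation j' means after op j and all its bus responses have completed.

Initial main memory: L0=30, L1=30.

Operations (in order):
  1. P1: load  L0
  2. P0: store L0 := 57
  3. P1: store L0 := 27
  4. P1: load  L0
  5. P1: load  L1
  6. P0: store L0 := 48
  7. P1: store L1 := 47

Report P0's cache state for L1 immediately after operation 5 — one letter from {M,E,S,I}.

state = I

step 1: P1: load  L0  ⟶  IE  (L0)  txn=BusRd  M[L0]=30
step 2: P0: store L0 := 57  ⟶  MI  (L0)  txn=BusRdX  M[L0]=30
step 3: P1: store L0 := 27  ⟶  IM  (L0)  txn=BusRdX+Flush  M[L0]=57
step 4: P1: load  L0  ⟶  IM  (L0)  txn=∅  M[L0]=57
step 5: P1: load  L1  ⟶  IE  (L1)  txn=BusRd  M[L1]=30
step 6: P0: store L0 := 48  ⟶  MI  (L0)  txn=BusRdX+Flush  M[L0]=27
step 7: P1: store L1 := 47  ⟶  IM  (L1)  txn=∅  M[L1]=30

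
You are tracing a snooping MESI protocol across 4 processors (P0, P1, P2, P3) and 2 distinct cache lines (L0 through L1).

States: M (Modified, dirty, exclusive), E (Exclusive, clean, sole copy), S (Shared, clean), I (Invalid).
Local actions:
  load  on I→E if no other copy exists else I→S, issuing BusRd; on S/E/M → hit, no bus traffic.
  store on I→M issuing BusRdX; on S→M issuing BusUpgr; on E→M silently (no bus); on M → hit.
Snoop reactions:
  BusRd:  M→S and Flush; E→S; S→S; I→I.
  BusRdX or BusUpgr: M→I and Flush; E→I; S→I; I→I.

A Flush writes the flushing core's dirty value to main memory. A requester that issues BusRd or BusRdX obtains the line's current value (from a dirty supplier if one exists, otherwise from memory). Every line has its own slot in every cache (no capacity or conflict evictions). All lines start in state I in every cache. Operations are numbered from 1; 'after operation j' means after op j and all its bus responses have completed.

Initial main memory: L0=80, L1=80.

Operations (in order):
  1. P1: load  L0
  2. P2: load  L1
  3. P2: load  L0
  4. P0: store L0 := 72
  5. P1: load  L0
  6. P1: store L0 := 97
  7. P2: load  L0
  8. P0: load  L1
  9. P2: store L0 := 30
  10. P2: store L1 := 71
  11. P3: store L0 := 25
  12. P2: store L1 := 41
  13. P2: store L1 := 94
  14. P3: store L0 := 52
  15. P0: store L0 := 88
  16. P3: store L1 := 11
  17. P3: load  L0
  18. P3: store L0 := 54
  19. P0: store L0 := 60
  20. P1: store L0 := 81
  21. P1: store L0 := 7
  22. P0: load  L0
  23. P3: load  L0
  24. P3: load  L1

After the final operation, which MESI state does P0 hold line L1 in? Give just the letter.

step 1: P1: load  L0  ⟶  IEII  (L0)  txn=BusRd  M[L0]=80
step 2: P2: load  L1  ⟶  IIEI  (L1)  txn=BusRd  M[L1]=80
step 3: P2: load  L0  ⟶  ISSI  (L0)  txn=BusRd  M[L0]=80
step 4: P0: store L0 := 72  ⟶  MIII  (L0)  txn=BusRdX  M[L0]=80
step 5: P1: load  L0  ⟶  SSII  (L0)  txn=BusRd+Flush  M[L0]=72
step 6: P1: store L0 := 97  ⟶  IMII  (L0)  txn=BusUpgr  M[L0]=72
step 7: P2: load  L0  ⟶  ISSI  (L0)  txn=BusRd+Flush  M[L0]=97
step 8: P0: load  L1  ⟶  SISI  (L1)  txn=BusRd  M[L1]=80
step 9: P2: store L0 := 30  ⟶  IIMI  (L0)  txn=BusUpgr  M[L0]=97
step 10: P2: store L1 := 71  ⟶  IIMI  (L1)  txn=BusUpgr  M[L1]=80
step 11: P3: store L0 := 25  ⟶  IIIM  (L0)  txn=BusRdX+Flush  M[L0]=30
step 12: P2: store L1 := 41  ⟶  IIMI  (L1)  txn=∅  M[L1]=80
step 13: P2: store L1 := 94  ⟶  IIMI  (L1)  txn=∅  M[L1]=80
step 14: P3: store L0 := 52  ⟶  IIIM  (L0)  txn=∅  M[L0]=30
step 15: P0: store L0 := 88  ⟶  MIII  (L0)  txn=BusRdX+Flush  M[L0]=52
step 16: P3: store L1 := 11  ⟶  IIIM  (L1)  txn=BusRdX+Flush  M[L1]=94
step 17: P3: load  L0  ⟶  SIIS  (L0)  txn=BusRd+Flush  M[L0]=88
step 18: P3: store L0 := 54  ⟶  IIIM  (L0)  txn=BusUpgr  M[L0]=88
step 19: P0: store L0 := 60  ⟶  MIII  (L0)  txn=BusRdX+Flush  M[L0]=54
step 20: P1: store L0 := 81  ⟶  IMII  (L0)  txn=BusRdX+Flush  M[L0]=60
step 21: P1: store L0 := 7  ⟶  IMII  (L0)  txn=∅  M[L0]=60
step 22: P0: load  L0  ⟶  SSII  (L0)  txn=BusRd+Flush  M[L0]=7
step 23: P3: load  L0  ⟶  SSIS  (L0)  txn=BusRd  M[L0]=7
step 24: P3: load  L1  ⟶  IIIM  (L1)  txn=∅  M[L1]=94

state = I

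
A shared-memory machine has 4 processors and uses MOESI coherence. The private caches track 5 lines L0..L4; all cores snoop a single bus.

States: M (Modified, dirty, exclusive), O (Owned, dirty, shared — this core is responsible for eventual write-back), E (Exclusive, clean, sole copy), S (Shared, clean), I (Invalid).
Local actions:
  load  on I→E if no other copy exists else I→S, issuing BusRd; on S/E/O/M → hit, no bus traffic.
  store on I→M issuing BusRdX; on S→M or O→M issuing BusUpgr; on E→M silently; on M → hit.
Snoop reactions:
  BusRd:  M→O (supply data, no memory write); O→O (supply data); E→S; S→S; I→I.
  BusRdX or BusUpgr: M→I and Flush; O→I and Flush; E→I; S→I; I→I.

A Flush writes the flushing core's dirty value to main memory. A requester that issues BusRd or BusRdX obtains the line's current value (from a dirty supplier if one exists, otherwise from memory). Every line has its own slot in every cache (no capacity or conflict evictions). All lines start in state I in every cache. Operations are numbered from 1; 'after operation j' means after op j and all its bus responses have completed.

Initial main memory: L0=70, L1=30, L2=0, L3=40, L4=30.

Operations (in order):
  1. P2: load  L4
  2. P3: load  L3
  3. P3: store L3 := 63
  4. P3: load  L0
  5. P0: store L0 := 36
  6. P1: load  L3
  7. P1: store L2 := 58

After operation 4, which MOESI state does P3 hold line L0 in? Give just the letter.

state = E

step 1: P2: load  L4  ⟶  IIEI  (L4)  txn=BusRd  M[L4]=30
step 2: P3: load  L3  ⟶  IIIE  (L3)  txn=BusRd  M[L3]=40
step 3: P3: store L3 := 63  ⟶  IIIM  (L3)  txn=∅  M[L3]=40
step 4: P3: load  L0  ⟶  IIIE  (L0)  txn=BusRd  M[L0]=70
step 5: P0: store L0 := 36  ⟶  MIII  (L0)  txn=BusRdX  M[L0]=70
step 6: P1: load  L3  ⟶  ISIO  (L3)  txn=BusRd  M[L3]=40
step 7: P1: store L2 := 58  ⟶  IMII  (L2)  txn=BusRdX  M[L2]=0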